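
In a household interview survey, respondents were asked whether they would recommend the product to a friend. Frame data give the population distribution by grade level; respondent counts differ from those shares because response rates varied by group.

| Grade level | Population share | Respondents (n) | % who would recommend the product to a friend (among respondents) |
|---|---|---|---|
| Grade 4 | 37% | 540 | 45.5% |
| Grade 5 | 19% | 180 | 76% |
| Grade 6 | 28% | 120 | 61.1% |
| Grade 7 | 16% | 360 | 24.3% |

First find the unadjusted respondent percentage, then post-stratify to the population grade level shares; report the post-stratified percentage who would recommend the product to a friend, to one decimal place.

Unadjusted (pooled respondent) estimate weights by respondent counts:
  (540/1200)×45.5 + (180/1200)×76 + (120/1200)×61.1 + (360/1200)×24.3 = 45.275%
Post-stratifying to population shares instead:
  0.37×45.5 + 0.19×76 + 0.28×61.1 + 0.16×24.3 = 52.271%

52.3%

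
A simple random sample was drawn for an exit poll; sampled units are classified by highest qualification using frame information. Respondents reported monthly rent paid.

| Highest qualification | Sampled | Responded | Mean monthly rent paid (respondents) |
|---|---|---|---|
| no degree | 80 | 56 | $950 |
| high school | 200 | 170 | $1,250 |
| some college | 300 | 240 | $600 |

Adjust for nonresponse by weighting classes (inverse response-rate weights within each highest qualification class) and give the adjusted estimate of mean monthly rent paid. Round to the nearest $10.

$870

Response rates by class: no degree 56/80 = 70%, high school 170/200 = 85%, some college 240/300 = 80%.
Inverse-response-rate weighting restores each class to its sampled count, so class totals weight by n_sampled:
  no degree: 80 × 950 = 76,000
  high school: 200 × 1250 = 250,000
  some college: 300 × 600 = 180,000
Adjusted estimate = 506,000 / 580 = 872.414 → $870.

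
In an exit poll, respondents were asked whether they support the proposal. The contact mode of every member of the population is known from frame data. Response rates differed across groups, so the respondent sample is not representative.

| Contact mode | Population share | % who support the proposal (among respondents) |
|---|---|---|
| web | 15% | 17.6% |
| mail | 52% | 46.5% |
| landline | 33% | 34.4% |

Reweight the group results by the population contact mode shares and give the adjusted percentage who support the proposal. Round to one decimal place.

38.2%

Each cell contributes population-share × respondent value:
  web: 0.15 × 17.6 = 2.64
  mail: 0.52 × 46.5 = 24.18
  landline: 0.33 × 34.4 = 11.352
Post-stratified estimate = 38.172 → 38.2%.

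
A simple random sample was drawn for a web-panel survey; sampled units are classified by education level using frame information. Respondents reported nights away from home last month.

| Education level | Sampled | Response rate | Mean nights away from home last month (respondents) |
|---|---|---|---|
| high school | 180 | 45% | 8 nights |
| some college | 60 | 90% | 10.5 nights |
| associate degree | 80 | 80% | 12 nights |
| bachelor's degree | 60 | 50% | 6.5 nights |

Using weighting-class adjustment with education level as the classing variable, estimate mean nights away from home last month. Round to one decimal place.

9.0

Each respondent's weight = sampled/responded in their class; summing within a class gives n_sampled, so:
  high school: 180 × 8 = 1440
  some college: 60 × 10.5 = 630
  associate degree: 80 × 12 = 960
  bachelor's degree: 60 × 6.5 = 390
Adjusted estimate = 3420 / 380 = 9 → 9.0.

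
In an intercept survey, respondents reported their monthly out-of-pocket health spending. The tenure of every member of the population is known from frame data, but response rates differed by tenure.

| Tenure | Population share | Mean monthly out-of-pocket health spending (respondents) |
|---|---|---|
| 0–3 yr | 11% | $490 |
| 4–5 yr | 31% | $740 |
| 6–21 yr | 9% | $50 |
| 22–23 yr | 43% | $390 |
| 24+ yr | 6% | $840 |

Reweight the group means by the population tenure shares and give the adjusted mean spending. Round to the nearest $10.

$510

Weight each group's respondent value by its population share:
  0–3 yr: 0.11 × 490 = 53.9
  4–5 yr: 0.31 × 740 = 229.4
  6–21 yr: 0.09 × 50 = 4.5
  22–23 yr: 0.43 × 390 = 167.7
  24+ yr: 0.06 × 840 = 50.4
Post-stratified estimate = 505.9 → $510.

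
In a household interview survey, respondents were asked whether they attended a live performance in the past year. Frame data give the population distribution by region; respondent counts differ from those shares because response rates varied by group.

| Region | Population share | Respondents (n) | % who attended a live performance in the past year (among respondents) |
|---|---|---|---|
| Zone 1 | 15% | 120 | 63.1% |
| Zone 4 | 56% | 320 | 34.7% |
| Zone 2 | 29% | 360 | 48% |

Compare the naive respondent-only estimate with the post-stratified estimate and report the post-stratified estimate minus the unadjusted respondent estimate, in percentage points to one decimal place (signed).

Unadjusted (pooled respondent) estimate weights by respondent counts:
  (120/800)×63.1 + (320/800)×34.7 + (360/800)×48 = 44.945%
Post-stratifying to population shares instead:
  0.15×63.1 + 0.56×34.7 + 0.29×48 = 42.817%
Difference = 42.817 − 44.945 = -2.128 pp.

-2.1 percentage points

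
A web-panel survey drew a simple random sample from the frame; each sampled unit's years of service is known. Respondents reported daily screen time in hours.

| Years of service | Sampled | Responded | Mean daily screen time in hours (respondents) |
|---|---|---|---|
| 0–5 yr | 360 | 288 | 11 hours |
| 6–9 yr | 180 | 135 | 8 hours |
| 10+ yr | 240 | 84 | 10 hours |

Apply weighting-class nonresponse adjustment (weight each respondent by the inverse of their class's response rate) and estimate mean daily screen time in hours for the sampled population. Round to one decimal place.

Response rates by class: 0–5 yr 288/360 = 80%, 6–9 yr 135/180 = 75%, 10+ yr 84/240 = 35%.
Weighting each respondent by the inverse class response rate inflates each class back to its sampled size, so the class weight is n_sampled:
  0–5 yr: 360 × 11 = 3960
  6–9 yr: 180 × 8 = 1440
  10+ yr: 240 × 10 = 2400
Adjusted estimate = 7800 / 780 = 10 → 10.0.

10.0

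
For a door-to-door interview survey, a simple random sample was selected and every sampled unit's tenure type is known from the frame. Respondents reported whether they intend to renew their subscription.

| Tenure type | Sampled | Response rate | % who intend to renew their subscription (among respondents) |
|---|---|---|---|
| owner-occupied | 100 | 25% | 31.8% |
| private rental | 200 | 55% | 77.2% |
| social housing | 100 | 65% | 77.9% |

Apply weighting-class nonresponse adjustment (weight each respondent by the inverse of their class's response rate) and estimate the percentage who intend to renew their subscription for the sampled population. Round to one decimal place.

66.0%

Weighting each respondent by the inverse class response rate inflates each class back to its sampled size, so the class weight is n_sampled:
  owner-occupied: 100 × 31.8 = 3180
  private rental: 200 × 77.2 = 15,440
  social housing: 100 × 77.9 = 7790
Adjusted estimate = 26,410 / 400 = 66.025 → 66.0%.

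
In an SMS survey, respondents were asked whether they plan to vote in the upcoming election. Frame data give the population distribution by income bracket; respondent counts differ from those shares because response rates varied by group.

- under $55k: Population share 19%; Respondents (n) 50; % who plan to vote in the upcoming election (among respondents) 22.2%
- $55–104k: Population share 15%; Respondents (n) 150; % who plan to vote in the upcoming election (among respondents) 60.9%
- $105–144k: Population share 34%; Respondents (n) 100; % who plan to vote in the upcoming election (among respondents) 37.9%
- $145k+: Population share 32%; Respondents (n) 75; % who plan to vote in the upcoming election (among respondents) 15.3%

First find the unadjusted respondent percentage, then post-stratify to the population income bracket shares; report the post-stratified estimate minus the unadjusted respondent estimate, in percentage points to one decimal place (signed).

Unadjusted (pooled respondent) estimate weights by respondent counts:
  (50/375)×22.2 + (150/375)×60.9 + (100/375)×37.9 + (75/375)×15.3 = 40.4867%
Post-stratifying to population shares instead:
  0.19×22.2 + 0.15×60.9 + 0.34×37.9 + 0.32×15.3 = 31.135%
Difference = 31.135 − 40.4867 = -9.3517 pp.

-9.4 percentage points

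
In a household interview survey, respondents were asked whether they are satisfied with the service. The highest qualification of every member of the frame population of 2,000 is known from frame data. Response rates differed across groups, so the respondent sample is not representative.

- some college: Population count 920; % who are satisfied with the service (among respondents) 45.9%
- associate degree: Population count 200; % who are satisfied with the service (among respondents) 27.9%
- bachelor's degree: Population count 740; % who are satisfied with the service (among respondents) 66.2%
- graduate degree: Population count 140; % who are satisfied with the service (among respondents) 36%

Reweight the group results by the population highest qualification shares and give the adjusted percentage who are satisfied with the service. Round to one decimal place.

50.9%

Reweight to the known highest qualification distribution:
  some college: (920/2,000) × 45.9 = 21.114
  associate degree: (200/2,000) × 27.9 = 2.79
  bachelor's degree: (740/2,000) × 66.2 = 24.494
  graduate degree: (140/2,000) × 36 = 2.52
Post-stratified estimate = 50.918 → 50.9%.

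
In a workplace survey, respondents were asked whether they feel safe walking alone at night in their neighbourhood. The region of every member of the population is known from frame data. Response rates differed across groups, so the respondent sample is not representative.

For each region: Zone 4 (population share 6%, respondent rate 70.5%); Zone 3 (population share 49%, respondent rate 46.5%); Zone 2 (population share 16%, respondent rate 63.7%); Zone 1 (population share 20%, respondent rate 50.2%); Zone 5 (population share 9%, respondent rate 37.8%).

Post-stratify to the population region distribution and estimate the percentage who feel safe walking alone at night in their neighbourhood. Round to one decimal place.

50.6%

Each cell contributes population-share × respondent value:
  Zone 4: 0.06 × 70.5 = 4.23
  Zone 3: 0.49 × 46.5 = 22.785
  Zone 2: 0.16 × 63.7 = 10.192
  Zone 1: 0.2 × 50.2 = 10.04
  Zone 5: 0.09 × 37.8 = 3.402
Post-stratified estimate = 50.649 → 50.6%.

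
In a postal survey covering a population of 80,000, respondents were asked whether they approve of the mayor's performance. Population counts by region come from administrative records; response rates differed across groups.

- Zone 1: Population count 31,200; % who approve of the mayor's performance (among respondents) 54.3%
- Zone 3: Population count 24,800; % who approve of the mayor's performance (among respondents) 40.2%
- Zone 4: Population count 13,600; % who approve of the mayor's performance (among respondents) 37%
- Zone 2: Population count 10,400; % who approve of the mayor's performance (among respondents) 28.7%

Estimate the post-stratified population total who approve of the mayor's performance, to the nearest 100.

Apply each group's respondent rate to its population count:
  Zone 1: 31,200 × 54.3% = 16941.6
  Zone 3: 24,800 × 40.2% = 9969.6
  Zone 4: 13,600 × 37% = 5032
  Zone 2: 10,400 × 28.7% = 2984.8
Estimated total = 34,928 → 34,900.

34,900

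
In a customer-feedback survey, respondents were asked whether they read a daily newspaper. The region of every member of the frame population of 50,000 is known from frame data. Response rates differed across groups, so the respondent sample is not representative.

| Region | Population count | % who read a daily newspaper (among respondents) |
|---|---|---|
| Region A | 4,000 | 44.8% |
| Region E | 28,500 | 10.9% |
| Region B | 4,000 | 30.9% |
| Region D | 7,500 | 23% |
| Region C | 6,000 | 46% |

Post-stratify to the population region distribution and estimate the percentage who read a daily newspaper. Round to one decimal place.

Post-stratification weights by population share, not respondent share:
  Region A: (4,000/50,000) × 44.8 = 3.584
  Region E: (28,500/50,000) × 10.9 = 6.213
  Region B: (4,000/50,000) × 30.9 = 2.472
  Region D: (7,500/50,000) × 23 = 3.45
  Region C: (6,000/50,000) × 46 = 5.52
Post-stratified estimate = 21.239 → 21.2%.

21.2%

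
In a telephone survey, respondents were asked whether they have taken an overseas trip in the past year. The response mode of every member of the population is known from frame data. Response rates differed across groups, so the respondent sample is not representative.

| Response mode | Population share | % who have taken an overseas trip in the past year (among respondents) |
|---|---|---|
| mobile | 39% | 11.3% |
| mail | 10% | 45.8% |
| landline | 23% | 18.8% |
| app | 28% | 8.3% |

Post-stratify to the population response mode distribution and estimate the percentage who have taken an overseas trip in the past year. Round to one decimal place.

15.6%

Reweight to the known response mode distribution:
  mobile: 0.39 × 11.3 = 4.407
  mail: 0.1 × 45.8 = 4.58
  landline: 0.23 × 18.8 = 4.324
  app: 0.28 × 8.3 = 2.324
Post-stratified estimate = 15.635 → 15.6%.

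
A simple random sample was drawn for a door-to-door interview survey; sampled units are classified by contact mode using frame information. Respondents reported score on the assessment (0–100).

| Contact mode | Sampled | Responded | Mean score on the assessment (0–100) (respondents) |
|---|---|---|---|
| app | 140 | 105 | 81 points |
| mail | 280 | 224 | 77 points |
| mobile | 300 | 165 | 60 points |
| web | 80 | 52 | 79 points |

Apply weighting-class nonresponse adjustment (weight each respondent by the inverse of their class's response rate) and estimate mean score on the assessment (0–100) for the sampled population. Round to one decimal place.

71.5

Response rates by class: app 105/140 = 75%, mail 224/280 = 80%, mobile 165/300 = 55%, web 52/80 = 65%.
Inverse-response-rate weighting restores each class to its sampled count, so class totals weight by n_sampled:
  app: 140 × 81 = 11,340
  mail: 280 × 77 = 21,560
  mobile: 300 × 60 = 18,000
  web: 80 × 79 = 6320
Adjusted estimate = 57,220 / 800 = 71.525 → 71.5.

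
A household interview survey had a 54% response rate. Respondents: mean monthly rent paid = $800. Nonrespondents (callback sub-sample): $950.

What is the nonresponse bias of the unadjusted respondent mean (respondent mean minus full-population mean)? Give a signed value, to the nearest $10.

Nonresponse fraction = 1 − 0.54 = 0.46.
Bias = (nonresponse fraction) × (respondent mean − nonrespondent mean)
     = 0.46 × (800 − 950) = 0.46 × -150 = -69.

-$70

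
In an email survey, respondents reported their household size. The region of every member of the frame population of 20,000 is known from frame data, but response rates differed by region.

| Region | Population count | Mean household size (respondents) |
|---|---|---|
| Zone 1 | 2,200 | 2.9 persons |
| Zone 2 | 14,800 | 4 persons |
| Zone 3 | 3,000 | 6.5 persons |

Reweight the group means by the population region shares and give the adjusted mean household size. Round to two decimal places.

Weight each group's respondent value by its population share:
  Zone 1: (2,200/20,000) × 2.9 = 0.319
  Zone 2: (14,800/20,000) × 4 = 2.96
  Zone 3: (3,000/20,000) × 6.5 = 0.975
Post-stratified estimate = 4.254 → 4.25.

4.25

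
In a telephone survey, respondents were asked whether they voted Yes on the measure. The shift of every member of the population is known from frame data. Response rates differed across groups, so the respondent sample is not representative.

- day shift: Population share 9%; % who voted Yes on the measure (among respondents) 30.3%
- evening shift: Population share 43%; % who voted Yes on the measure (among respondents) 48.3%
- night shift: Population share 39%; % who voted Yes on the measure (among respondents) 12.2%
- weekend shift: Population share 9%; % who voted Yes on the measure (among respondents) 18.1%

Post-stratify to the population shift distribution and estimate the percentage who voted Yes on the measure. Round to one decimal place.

29.9%

Each cell contributes population-share × respondent value:
  day shift: 0.09 × 30.3 = 2.727
  evening shift: 0.43 × 48.3 = 20.769
  night shift: 0.39 × 12.2 = 4.758
  weekend shift: 0.09 × 18.1 = 1.629
Post-stratified estimate = 29.883 → 29.9%.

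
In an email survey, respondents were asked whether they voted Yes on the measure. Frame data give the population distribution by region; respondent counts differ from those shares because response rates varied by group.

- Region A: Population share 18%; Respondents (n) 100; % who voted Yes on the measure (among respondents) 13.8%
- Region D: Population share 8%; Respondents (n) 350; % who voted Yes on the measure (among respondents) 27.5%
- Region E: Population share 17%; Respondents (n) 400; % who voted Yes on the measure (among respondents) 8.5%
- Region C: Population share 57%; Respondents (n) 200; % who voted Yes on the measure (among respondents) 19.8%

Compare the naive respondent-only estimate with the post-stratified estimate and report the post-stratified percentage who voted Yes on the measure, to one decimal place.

Unadjusted (pooled respondent) estimate weights by respondent counts:
  (100/1050)×13.8 + (350/1050)×27.5 + (400/1050)×8.5 + (200/1050)×19.8 = 17.4905%
Post-stratifying to population shares instead:
  0.18×13.8 + 0.08×27.5 + 0.17×8.5 + 0.57×19.8 = 17.415%

17.4%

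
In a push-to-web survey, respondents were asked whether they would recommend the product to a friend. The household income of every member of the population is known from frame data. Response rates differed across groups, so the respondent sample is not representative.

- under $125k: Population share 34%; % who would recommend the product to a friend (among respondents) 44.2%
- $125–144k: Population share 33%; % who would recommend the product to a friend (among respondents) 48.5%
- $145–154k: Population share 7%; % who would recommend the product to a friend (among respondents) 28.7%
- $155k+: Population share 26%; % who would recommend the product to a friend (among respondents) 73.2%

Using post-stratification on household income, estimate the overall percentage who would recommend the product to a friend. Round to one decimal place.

52.1%

Each cell contributes population-share × respondent value:
  under $125k: 0.34 × 44.2 = 15.028
  $125–144k: 0.33 × 48.5 = 16.005
  $145–154k: 0.07 × 28.7 = 2.009
  $155k+: 0.26 × 73.2 = 19.032
Post-stratified estimate = 52.074 → 52.1%.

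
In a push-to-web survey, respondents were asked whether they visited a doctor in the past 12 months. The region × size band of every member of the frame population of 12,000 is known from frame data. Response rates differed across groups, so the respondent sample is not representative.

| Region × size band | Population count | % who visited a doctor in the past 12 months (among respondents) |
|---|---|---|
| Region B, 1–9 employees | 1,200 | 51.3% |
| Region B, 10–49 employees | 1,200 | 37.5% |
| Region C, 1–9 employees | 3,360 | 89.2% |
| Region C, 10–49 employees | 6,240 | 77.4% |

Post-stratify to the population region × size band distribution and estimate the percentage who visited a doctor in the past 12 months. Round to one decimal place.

Each cell contributes population-share × respondent value:
  Region B, 1–9 employees: (1,200/12,000) × 51.3 = 5.13
  Region B, 10–49 employees: (1,200/12,000) × 37.5 = 3.75
  Region C, 1–9 employees: (3,360/12,000) × 89.2 = 24.976
  Region C, 10–49 employees: (6,240/12,000) × 77.4 = 40.248
Post-stratified estimate = 74.104 → 74.1%.

74.1%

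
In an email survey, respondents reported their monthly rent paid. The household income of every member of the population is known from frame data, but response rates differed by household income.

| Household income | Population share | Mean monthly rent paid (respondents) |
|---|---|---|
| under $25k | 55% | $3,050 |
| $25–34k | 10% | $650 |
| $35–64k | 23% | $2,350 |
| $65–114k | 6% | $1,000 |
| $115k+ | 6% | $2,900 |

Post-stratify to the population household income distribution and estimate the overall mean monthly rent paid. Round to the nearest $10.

$2,520

Weight each group's respondent value by its population share:
  under $25k: 0.55 × 3050 = 1677.5
  $25–34k: 0.1 × 650 = 65
  $35–64k: 0.23 × 2350 = 540.5
  $65–114k: 0.06 × 1000 = 60
  $115k+: 0.06 × 2900 = 174
Post-stratified estimate = 2517 → $2,520.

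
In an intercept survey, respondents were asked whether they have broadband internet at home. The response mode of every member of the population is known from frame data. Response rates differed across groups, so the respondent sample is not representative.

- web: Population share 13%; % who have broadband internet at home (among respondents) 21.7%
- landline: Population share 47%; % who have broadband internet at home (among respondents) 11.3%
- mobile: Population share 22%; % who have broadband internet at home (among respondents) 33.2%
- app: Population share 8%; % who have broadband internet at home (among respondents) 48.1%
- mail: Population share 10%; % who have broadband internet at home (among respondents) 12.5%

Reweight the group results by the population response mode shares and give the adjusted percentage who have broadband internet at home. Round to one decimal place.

20.5%

Each cell contributes population-share × respondent value:
  web: 0.13 × 21.7 = 2.821
  landline: 0.47 × 11.3 = 5.311
  mobile: 0.22 × 33.2 = 7.304
  app: 0.08 × 48.1 = 3.848
  mail: 0.1 × 12.5 = 1.25
Post-stratified estimate = 20.534 → 20.5%.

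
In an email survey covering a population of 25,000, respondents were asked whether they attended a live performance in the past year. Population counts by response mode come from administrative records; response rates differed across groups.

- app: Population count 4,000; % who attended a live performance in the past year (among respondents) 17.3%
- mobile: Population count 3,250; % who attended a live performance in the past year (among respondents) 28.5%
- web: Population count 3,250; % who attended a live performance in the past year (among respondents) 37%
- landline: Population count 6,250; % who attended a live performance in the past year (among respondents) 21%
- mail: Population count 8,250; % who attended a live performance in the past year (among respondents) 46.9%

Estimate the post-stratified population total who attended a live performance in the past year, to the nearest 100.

8,000

Apply each group's respondent rate to its population count:
  app: 4,000 × 17.3% = 692
  mobile: 3,250 × 28.5% = 926.25
  web: 3,250 × 37% = 1202.5
  landline: 6,250 × 21% = 1312.5
  mail: 8,250 × 46.9% = 3869.25
Estimated total = 8002.5 → 8,000.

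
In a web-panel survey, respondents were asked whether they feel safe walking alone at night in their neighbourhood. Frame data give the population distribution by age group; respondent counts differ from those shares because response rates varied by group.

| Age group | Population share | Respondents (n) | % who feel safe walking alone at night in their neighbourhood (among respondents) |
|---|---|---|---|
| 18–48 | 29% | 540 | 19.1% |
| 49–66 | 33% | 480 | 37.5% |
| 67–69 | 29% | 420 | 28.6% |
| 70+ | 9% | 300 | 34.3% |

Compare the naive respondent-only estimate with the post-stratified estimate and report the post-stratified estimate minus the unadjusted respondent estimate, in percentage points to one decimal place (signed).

Unadjusted (pooled respondent) estimate weights by respondent counts:
  (540/1740)×19.1 + (480/1740)×37.5 + (420/1740)×28.6 + (300/1740)×34.3 = 29.0897%
Post-stratifying to population shares instead:
  0.29×19.1 + 0.33×37.5 + 0.29×28.6 + 0.09×34.3 = 29.295%
Difference = 29.295 − 29.0897 = 0.2053 pp.

+0.2 percentage points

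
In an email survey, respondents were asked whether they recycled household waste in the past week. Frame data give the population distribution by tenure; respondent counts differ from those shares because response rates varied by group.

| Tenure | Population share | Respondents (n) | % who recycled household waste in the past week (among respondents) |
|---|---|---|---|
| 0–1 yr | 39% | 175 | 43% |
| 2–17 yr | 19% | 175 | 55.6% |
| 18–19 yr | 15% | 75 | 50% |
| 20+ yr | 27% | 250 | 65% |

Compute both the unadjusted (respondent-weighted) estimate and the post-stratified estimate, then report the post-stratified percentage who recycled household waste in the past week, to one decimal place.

52.4%

Naive respondent-only estimate (weights = respondent counts):
  (175/675)×43 + (175/675)×55.6 + (75/675)×50 + (250/675)×65 = 55.1926%
Post-stratified estimate weights by population shares:
  0.39×43 + 0.19×55.6 + 0.15×50 + 0.27×65 = 52.384%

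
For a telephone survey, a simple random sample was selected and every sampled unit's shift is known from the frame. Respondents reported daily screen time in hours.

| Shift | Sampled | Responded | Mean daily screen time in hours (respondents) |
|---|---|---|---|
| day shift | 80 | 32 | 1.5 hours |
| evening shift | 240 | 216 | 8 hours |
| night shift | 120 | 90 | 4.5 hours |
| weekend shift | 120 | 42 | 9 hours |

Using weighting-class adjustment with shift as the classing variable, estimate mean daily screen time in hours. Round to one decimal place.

Class response rates: day shift 32/80 = 40%, evening shift 216/240 = 90%, night shift 90/120 = 75%, weekend shift 42/120 = 35%.
With weight = n_sampled/n_responded per class, the weighted class total is n_sampled:
  day shift: 80 × 1.5 = 120
  evening shift: 240 × 8 = 1920
  night shift: 120 × 4.5 = 540
  weekend shift: 120 × 9 = 1080
Adjusted estimate = 3660 / 560 = 6.53571 → 6.5.

6.5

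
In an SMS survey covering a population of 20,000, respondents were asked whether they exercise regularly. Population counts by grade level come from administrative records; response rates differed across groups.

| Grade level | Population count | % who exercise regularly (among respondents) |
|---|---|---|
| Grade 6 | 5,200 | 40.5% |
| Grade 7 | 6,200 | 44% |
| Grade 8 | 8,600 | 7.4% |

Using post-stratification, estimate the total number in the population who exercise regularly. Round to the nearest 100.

Each cell contributes its population count × the respondent rate:
  Grade 6: 5,200 × 40.5% = 2106
  Grade 7: 6,200 × 44% = 2728
  Grade 8: 8,600 × 7.4% = 636.4
Estimated total = 5470.4 → 5,500.

5,500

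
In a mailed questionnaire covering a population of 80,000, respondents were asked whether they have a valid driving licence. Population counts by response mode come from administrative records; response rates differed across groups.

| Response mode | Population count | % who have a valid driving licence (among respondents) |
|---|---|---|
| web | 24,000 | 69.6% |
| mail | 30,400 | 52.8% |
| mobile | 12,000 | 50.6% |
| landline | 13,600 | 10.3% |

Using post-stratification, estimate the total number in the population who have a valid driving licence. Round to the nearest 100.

Each cell contributes its population count × the respondent rate:
  web: 24,000 × 69.6% = 16,704
  mail: 30,400 × 52.8% = 16051.2
  mobile: 12,000 × 50.6% = 6072
  landline: 13,600 × 10.3% = 1400.8
Estimated total = 40,228 → 40,200.

40,200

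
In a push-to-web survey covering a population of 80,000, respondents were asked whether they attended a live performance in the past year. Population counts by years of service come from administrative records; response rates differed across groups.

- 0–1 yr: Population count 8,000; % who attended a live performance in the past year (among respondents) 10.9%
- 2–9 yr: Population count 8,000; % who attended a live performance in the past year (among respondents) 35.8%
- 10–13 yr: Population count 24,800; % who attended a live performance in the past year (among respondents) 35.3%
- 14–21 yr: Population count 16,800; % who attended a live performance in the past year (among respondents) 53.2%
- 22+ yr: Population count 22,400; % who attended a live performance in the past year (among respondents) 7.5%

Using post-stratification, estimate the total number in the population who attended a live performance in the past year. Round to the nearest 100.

23,100

Estimated count per cell = population count × respondent percentage:
  0–1 yr: 8,000 × 10.9% = 872
  2–9 yr: 8,000 × 35.8% = 2864
  10–13 yr: 24,800 × 35.3% = 8754.4
  14–21 yr: 16,800 × 53.2% = 8937.6
  22+ yr: 22,400 × 7.5% = 1680
Estimated total = 23,108 → 23,100.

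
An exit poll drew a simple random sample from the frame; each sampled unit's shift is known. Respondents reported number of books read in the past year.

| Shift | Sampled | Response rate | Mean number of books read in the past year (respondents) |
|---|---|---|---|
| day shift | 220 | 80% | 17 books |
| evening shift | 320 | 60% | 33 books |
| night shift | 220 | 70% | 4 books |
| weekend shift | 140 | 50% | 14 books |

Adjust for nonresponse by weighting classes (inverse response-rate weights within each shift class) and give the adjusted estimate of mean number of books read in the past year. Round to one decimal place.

Inverse-response-rate weighting restores each class to its sampled count, so class totals weight by n_sampled:
  day shift: 220 × 17 = 3740
  evening shift: 320 × 33 = 10,560
  night shift: 220 × 4 = 880
  weekend shift: 140 × 14 = 1960
Adjusted estimate = 17,140 / 900 = 19.0444 → 19.0.

19.0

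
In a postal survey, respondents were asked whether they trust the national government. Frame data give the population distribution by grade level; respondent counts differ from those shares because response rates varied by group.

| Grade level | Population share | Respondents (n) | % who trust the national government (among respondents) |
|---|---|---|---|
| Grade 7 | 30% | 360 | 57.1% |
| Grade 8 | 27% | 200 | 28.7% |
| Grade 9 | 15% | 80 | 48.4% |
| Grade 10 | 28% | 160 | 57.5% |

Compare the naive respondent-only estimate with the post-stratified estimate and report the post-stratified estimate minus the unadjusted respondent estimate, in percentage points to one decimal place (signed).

-1.0 percentage points

Unadjusted (pooled respondent) estimate weights by respondent counts:
  (360/800)×57.1 + (200/800)×28.7 + (80/800)×48.4 + (160/800)×57.5 = 49.21%
Post-stratifying to population shares instead:
  0.3×57.1 + 0.27×28.7 + 0.15×48.4 + 0.28×57.5 = 48.239%
Difference = 48.239 − 49.21 = -0.971 pp.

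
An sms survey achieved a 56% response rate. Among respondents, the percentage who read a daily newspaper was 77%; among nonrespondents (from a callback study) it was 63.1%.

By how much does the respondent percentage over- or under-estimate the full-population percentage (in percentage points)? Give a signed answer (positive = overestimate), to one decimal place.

+6.1 percentage points

Nonresponse fraction = 1 − 0.56 = 0.44.
Bias = (nonresponse fraction) × (respondent percentage − nonrespondent percentage)
     = 0.44 × (77 − 63.1) = 0.44 × 13.9 = 6.116.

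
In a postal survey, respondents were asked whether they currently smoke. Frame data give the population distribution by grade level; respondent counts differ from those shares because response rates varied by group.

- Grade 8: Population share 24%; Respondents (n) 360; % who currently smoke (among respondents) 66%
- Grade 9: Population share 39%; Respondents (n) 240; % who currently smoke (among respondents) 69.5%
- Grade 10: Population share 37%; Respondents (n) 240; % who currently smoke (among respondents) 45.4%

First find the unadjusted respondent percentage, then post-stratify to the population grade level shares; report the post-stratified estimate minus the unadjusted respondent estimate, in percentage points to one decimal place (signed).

Without adjustment, the pooled respondent share is:
  (360/840)×66 + (240/840)×69.5 + (240/840)×45.4 = 61.1143%
Reweighting by population grade level shares:
  0.24×66 + 0.39×69.5 + 0.37×45.4 = 59.743%
Difference = 59.743 − 61.1143 = -1.3713 pp.

-1.4 percentage points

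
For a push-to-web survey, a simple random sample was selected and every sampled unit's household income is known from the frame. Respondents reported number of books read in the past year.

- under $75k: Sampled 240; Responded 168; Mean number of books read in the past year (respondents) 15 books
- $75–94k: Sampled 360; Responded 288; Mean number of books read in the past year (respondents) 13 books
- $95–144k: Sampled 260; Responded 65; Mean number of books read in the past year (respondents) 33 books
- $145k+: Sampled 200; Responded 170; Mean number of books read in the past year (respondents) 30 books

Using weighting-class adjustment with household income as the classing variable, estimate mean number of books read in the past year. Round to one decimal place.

21.6

Response rates by class: under $75k 168/240 = 70%, $75–94k 288/360 = 80%, $95–144k 65/260 = 25%, $145k+ 170/200 = 85%.
Inverse-response-rate weighting restores each class to its sampled count, so class totals weight by n_sampled:
  under $75k: 240 × 15 = 3600
  $75–94k: 360 × 13 = 4680
  $95–144k: 260 × 33 = 8580
  $145k+: 200 × 30 = 6000
Adjusted estimate = 22,860 / 1,060 = 21.566 → 21.6.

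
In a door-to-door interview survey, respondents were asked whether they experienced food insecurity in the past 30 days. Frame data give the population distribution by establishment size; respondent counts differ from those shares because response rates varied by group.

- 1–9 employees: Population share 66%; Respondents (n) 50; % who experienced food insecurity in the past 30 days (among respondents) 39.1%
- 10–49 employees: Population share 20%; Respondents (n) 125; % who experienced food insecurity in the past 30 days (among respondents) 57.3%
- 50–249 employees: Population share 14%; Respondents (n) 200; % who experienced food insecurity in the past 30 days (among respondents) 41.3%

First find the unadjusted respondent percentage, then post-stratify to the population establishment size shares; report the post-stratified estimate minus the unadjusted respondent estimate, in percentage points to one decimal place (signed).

-3.3 percentage points

Without adjustment, the pooled respondent share is:
  (50/375)×39.1 + (125/375)×57.3 + (200/375)×41.3 = 46.34%
Post-stratified estimate weights by population shares:
  0.66×39.1 + 0.2×57.3 + 0.14×41.3 = 43.048%
Difference = 43.048 − 46.34 = -3.292 pp.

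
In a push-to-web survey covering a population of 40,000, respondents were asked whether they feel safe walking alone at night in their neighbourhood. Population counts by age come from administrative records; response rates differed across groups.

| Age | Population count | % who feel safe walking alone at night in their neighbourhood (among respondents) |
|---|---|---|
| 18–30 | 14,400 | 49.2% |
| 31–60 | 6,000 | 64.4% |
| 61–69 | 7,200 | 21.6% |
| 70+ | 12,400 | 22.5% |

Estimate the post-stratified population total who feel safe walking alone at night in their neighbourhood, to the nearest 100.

Apply each group's respondent rate to its population count:
  18–30: 14,400 × 49.2% = 7084.8
  31–60: 6,000 × 64.4% = 3864
  61–69: 7,200 × 21.6% = 1555.2
  70+: 12,400 × 22.5% = 2790
Estimated total = 15,294 → 15,300.

15,300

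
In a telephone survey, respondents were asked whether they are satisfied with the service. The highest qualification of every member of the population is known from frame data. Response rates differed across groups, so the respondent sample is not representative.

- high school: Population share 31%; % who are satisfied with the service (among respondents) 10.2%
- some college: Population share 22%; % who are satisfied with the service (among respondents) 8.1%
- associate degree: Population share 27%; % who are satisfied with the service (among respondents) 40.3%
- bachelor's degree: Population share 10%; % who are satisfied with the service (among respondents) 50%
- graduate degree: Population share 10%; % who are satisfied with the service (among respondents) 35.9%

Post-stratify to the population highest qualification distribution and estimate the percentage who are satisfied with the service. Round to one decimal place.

24.4%

Each cell contributes population-share × respondent value:
  high school: 0.31 × 10.2 = 3.162
  some college: 0.22 × 8.1 = 1.782
  associate degree: 0.27 × 40.3 = 10.881
  bachelor's degree: 0.1 × 50 = 5
  graduate degree: 0.1 × 35.9 = 3.59
Post-stratified estimate = 24.415 → 24.4%.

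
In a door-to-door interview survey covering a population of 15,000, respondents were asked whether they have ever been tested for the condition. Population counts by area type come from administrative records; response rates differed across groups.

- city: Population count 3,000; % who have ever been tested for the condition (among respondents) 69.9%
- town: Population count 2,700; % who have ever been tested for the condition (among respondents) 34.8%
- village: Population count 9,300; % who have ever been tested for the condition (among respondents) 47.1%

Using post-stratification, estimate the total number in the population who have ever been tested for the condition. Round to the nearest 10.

Apply each group's respondent rate to its population count:
  city: 3,000 × 69.9% = 2097
  town: 2,700 × 34.8% = 939.6
  village: 9,300 × 47.1% = 4380.3
Estimated total = 7416.9 → 7,420.

7,420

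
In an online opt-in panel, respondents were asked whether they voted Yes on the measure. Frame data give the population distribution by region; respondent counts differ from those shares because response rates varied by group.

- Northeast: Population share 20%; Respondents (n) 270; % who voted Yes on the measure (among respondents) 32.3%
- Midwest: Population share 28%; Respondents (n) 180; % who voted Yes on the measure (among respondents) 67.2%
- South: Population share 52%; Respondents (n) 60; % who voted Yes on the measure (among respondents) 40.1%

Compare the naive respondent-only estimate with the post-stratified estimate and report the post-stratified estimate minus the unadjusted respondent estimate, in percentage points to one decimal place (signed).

+0.6 percentage points

Unadjusted (pooled respondent) estimate weights by respondent counts:
  (270/510)×32.3 + (180/510)×67.2 + (60/510)×40.1 = 45.5353%
Post-stratifying to population shares instead:
  0.2×32.3 + 0.28×67.2 + 0.52×40.1 = 46.128%
Difference = 46.128 − 45.5353 = 0.5927 pp.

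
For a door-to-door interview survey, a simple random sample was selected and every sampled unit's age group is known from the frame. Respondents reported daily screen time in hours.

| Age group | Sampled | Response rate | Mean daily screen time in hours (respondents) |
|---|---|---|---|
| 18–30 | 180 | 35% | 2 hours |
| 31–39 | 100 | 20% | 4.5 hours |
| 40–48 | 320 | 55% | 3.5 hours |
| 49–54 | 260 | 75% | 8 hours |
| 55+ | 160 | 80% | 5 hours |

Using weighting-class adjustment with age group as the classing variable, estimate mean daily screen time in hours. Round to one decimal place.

Each respondent's weight = sampled/responded in their class; summing within a class gives n_sampled, so:
  18–30: 180 × 2 = 360
  31–39: 100 × 4.5 = 450
  40–48: 320 × 3.5 = 1120
  49–54: 260 × 8 = 2080
  55+: 160 × 5 = 800
Adjusted estimate = 4810 / 1,020 = 4.71569 → 4.7.

4.7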